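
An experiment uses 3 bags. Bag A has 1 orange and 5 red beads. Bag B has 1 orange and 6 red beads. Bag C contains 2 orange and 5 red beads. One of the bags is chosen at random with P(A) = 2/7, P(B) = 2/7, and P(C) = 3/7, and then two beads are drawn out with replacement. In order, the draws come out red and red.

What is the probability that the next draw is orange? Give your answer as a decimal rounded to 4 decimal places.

0.2002

For each hypothesis, P(data | H) works out to: P(data | bag A) = (5/6)(5/6) = 25/36; P(data | bag B) = (6/7)(6/7) = 36/49; P(data | bag C) = (5/7)(5/7) = 25/49.
Weighting by the prior gives 2/7 · 25/36 = 25/126, 2/7 · 36/49 = 72/343, 3/7 · 25/49 = 75/343; with total 79/126.
Normalising, the posterior is P(bag A | data) = 0.31646, P(bag B | data) = 0.3348, P(bag C | data) = 0.34875.
So P(orange next | data) = Σ P(orange next | H) P(H | data) = (1/6)(0.31646) + (1/7)(0.3348) + (2/7)(0.34875) = 0.20021.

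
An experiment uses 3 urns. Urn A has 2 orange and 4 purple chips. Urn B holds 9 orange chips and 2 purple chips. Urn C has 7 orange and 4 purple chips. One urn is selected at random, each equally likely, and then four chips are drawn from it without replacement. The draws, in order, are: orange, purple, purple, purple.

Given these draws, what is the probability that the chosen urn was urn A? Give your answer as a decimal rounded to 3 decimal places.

For each hypothesis, P(data | H) works out to: P(data | urn A) = (2/6)(4/5)(3/4)(2/3) = 2/15; P(data | urn B) = (9/11)(2/10)(1/9)(0/8) = 0; P(data | urn C) = (7/11)(4/10)(3/9)(2/8) = 7/330.
The prior-weighted likelihoods are 1/3 · 2/15 = 2/45, 1/3 · 0 = 0, 1/3 · 7/330 = 7/990; with total 17/330.
By Bayes' rule, P(urn A | data) = (2/45) / (17/330) = 44/51.

0.863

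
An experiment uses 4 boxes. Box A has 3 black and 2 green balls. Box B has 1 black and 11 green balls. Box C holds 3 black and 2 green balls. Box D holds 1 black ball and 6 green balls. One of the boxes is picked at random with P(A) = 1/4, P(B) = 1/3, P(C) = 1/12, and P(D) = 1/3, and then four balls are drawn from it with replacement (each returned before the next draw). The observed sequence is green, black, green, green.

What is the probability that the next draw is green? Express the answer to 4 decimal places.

Under each hypothesis, the probability of the observed sequence is: P(data | box A) = (2/5)(3/5)(2/5)(2/5) = 0.0384; P(data | box B) = (11/12)(1/12)(11/12)(11/12) = 0.064188; P(data | box C) = (2/5)(3/5)(2/5)(2/5) = 0.0384; P(data | box D) = (6/7)(1/7)(6/7)(6/7) = 0.089963.
Multiplying each by its prior: 1/4 · 0.0384 = 0.0096, 1/3 · 0.064188 = 0.021396, 1/12 · 0.0384 = 0.0032, 1/3 · 0.089963 = 0.029988; summing to 0.064183.
The posterior is then P(box A | data) = 0.14957, P(box B | data) = 0.33336, P(box C | data) = 0.049857, P(box D | data) = 0.46722.
So P(green next | data) = Σ P(green next | H) P(H | data) = (2/5)(0.14957) + (11/12)(0.33336) + (2/5)(0.049857) + (6/7)(0.46722) = 0.78582.

0.7858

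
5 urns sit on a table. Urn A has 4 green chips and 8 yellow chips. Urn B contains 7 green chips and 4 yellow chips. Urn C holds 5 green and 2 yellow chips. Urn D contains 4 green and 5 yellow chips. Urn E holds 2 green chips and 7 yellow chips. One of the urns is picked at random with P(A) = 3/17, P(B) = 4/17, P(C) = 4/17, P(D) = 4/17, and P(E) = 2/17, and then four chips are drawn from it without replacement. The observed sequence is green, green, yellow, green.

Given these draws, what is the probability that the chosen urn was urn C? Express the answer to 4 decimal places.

0.4750

The likelihood of the observed sequence under each hypothesis: P(data | urn A) = (4/12)(3/11)(8/10)(2/9) = 0.016162; P(data | urn B) = (7/11)(6/10)(4/9)(5/8) = 0.10606; P(data | urn C) = (5/7)(4/6)(2/5)(3/4) = 0.14286; P(data | urn D) = (4/9)(3/8)(5/7)(2/6) = 0.039683; P(data | urn E) = (2/9)(1/8)(7/7)(0/6) = 0.
Weighting by the prior gives 3/17 · 0.016162 = 0.002852, 4/17 · 0.10606 = 0.024955, 4/17 · 0.14286 = 0.033613, 4/17 · 0.039683 = 0.0093371, 2/17 · 0 = 0; these sum to 0.070758.
By Bayes' rule, P(urn C | data) = (0.033613) / (0.070758) = 0.47505.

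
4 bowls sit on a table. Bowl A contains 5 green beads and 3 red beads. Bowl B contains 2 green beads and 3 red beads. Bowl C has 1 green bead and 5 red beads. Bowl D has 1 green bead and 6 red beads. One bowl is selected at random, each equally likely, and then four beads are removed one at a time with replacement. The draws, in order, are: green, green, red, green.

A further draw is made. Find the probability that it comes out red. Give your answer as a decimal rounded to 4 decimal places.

0.4602

Under each hypothesis, the probability of the observed sequence is: P(data | bowl A) = (5/8)(5/8)(3/8)(5/8) = 0.091553; P(data | bowl B) = (2/5)(2/5)(3/5)(2/5) = 0.0384; P(data | bowl C) = (1/6)(1/6)(5/6)(1/6) = 0.003858; P(data | bowl D) = (1/7)(1/7)(6/7)(1/7) = 0.002499.
The prior-weighted likelihoods are 1/4 · 0.091553 = 0.022888, 1/4 · 0.0384 = 0.0096, 1/4 · 0.003858 = 0.00096451, 1/4 · 0.002499 = 0.00062474; summing to 0.034077.
Normalising, the posterior is P(bowl A | data) = 0.67165, P(bowl B | data) = 0.28171, P(bowl C | data) = 0.028303, P(bowl D | data) = 0.018333.
Averaging over the posterior, P(red next | data) = (3/8)(0.67165) + (3/5)(0.28171) + (5/6)(0.028303) + (6/7)(0.018333) = 0.4602.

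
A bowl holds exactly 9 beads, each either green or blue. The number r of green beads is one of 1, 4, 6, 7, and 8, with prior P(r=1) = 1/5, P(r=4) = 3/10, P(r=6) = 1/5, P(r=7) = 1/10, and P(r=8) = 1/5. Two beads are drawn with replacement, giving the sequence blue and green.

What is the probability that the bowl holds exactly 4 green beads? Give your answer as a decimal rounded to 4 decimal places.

For each hypothesis, P(data | H) works out to: P(data | r = 1) = (8/9)(1/9) = 8/81; P(data | r = 4) = (5/9)(4/9) = 20/81; P(data | r = 6) = (3/9)(6/9) = 2/9; P(data | r = 7) = (2/9)(7/9) = 14/81; P(data | r = 8) = (1/9)(8/9) = 8/81.
Multiplying each by its prior: 1/5 · 8/81 = 8/405, 3/10 · 20/81 = 2/27, 1/5 · 2/9 = 2/45, 1/10 · 14/81 = 7/405, 1/5 · 8/81 = 8/405; these sum to 71/405.
So P(r = 4 | data) = (2/27) / (71/405) = 30/71.

0.4225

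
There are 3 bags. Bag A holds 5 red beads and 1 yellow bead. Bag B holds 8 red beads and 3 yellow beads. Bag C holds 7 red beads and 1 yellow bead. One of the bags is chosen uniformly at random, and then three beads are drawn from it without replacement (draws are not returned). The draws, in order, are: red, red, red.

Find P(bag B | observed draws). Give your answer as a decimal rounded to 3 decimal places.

The likelihood of the observed sequence under each hypothesis: P(data | bag A) = (5/6)(4/5)(3/4) = 0.5; P(data | bag B) = (8/11)(7/10)(6/9) = 0.33939; P(data | bag C) = (7/8)(6/7)(5/6) = 0.625.
Weighting by the prior gives 1/3 · 0.5 = 0.16667, 1/3 · 0.33939 = 0.11313, 1/3 · 0.625 = 0.20833; with total 0.48813.
Therefore the posterior P(bag B | data) = (0.11313) / (0.48813) = 0.23176.

0.232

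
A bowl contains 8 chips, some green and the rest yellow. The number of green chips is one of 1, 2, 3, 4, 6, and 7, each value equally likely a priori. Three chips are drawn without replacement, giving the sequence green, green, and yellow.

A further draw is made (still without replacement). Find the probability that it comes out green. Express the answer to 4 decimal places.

0.6000

Compute the likelihood of the observed sequence for each case: P(data | r = 1) = (1/8)(0/7) = 0; P(data | r = 2) = (2/8)(1/7)(6/6) = 1/28; P(data | r = 3) = (3/8)(2/7)(5/6) = 5/56; P(data | r = 4) = (4/8)(3/7)(4/6) = 1/7; P(data | r = 6) = (6/8)(5/7)(2/6) = 5/28; P(data | r = 7) = (7/8)(6/7)(1/6) = 1/8.
The prior-weighted likelihoods are 1/6 · 0 = 0, 1/6 · 1/28 = 1/168, 1/6 · 5/56 = 5/336, 1/6 · 1/7 = 1/42, 1/6 · 5/28 = 5/168, 1/6 · 1/8 = 1/48; these sum to 2/21.
Normalising, the posterior is P(r = 1 | data) = 0, P(r = 2 | data) = 1/16, P(r = 3 | data) = 5/32, P(r = 4 | data) = 1/4, P(r = 6 | data) = 5/16, P(r = 7 | data) = 7/32.
The predictive probability is P(green next | data) = (0)(1/16) + (1/5)(5/32) + (2/5)(1/4) + (4/5)(5/16) + (1)(7/32) = 3/5.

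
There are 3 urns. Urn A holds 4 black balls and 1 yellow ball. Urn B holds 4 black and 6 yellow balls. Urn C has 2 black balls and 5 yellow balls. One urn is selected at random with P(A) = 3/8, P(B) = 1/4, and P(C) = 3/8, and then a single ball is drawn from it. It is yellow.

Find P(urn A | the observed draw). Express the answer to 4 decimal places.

Under each hypothesis, the probability of this draw is: P(data | urn A) = (1/5) = 1/5; P(data | urn B) = (6/10) = 3/5; P(data | urn C) = (5/7) = 5/7.
Weighting by the prior gives 3/8 · 1/5 = 3/40, 1/4 · 3/5 = 3/20, 3/8 · 5/7 = 15/56; with total 69/140.
Therefore the posterior P(urn A | data) = (3/40) / (69/140) = 7/46.

0.1522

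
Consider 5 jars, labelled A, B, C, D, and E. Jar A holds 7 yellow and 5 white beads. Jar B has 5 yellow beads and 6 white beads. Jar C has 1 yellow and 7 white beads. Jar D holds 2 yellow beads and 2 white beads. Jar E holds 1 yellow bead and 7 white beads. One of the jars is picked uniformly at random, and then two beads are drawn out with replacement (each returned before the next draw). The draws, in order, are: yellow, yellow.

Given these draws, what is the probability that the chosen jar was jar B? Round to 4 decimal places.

0.2495

Under each hypothesis, the probability of the observed sequence is: P(data | jar A) = (7/12)(7/12) = 0.34028; P(data | jar B) = (5/11)(5/11) = 0.20661; P(data | jar C) = (1/8)(1/8) = 0.015625; P(data | jar D) = (2/4)(2/4) = 0.25; P(data | jar E) = (1/8)(1/8) = 0.015625.
The prior-weighted likelihoods are 1/5 · 0.34028 = 0.068056, 1/5 · 0.20661 = 0.041322, 1/5 · 0.015625 = 0.003125, 1/5 · 0.25 = 0.05, 1/5 · 0.015625 = 0.003125; with total 0.16563.
So P(jar B | data) = (0.041322) / (0.16563) = 0.24949.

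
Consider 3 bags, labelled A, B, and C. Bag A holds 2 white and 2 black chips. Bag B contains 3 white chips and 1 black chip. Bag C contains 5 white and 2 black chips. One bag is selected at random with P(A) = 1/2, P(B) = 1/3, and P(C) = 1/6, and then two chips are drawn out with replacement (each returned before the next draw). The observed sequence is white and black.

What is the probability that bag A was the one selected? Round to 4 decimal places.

Under each hypothesis, the probability of the observed sequence is: P(data | bag A) = (2/4)(2/4) = 0.25; P(data | bag B) = (3/4)(1/4) = 0.1875; P(data | bag C) = (5/7)(2/7) = 0.20408.
The prior-weighted likelihoods are 1/2 · 0.25 = 0.125, 1/3 · 0.1875 = 0.0625, 1/6 · 0.20408 = 0.034014; these sum to 0.22151.
Therefore the posterior P(bag A | data) = (0.125) / (0.22151) = 0.5643.

0.5643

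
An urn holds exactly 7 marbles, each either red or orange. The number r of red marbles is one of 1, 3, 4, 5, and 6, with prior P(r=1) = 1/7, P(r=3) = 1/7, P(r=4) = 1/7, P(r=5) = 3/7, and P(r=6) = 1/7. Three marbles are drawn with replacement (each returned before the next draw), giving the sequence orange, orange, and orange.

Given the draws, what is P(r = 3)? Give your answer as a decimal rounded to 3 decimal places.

0.193

For each hypothesis, P(data | H) works out to: P(data | r = 1) = (6/7)(6/7)(6/7) = 0.62974; P(data | r = 3) = (4/7)(4/7)(4/7) = 0.18659; P(data | r = 4) = (3/7)(3/7)(3/7) = 0.078717; P(data | r = 5) = (2/7)(2/7)(2/7) = 0.023324; P(data | r = 6) = (1/7)(1/7)(1/7) = 0.0029155.
The prior-weighted likelihoods are 1/7 · 0.62974 = 0.089963, 1/7 · 0.18659 = 0.026656, 1/7 · 0.078717 = 0.011245, 3/7 · 0.023324 = 0.0099958, 1/7 · 0.0029155 = 0.00041649; with total 0.13828.
By Bayes' rule, P(r = 3 | data) = (0.026656) / (0.13828) = 0.19277.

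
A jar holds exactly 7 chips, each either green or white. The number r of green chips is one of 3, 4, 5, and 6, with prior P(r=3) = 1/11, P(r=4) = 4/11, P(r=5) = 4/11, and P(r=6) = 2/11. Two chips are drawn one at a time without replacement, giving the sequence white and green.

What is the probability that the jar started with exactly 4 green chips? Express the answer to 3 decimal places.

0.429

The likelihood of the observed sequence under each hypothesis: P(data | r = 3) = (4/7)(3/6) = 2/7; P(data | r = 4) = (3/7)(4/6) = 2/7; P(data | r = 5) = (2/7)(5/6) = 5/21; P(data | r = 6) = (1/7)(6/6) = 1/7.
The prior-weighted likelihoods are 1/11 · 2/7 = 2/77, 4/11 · 2/7 = 8/77, 4/11 · 5/21 = 20/231, 2/11 · 1/7 = 2/77; with total 8/33.
By Bayes' rule, P(r = 4 | data) = (8/77) / (8/33) = 3/7.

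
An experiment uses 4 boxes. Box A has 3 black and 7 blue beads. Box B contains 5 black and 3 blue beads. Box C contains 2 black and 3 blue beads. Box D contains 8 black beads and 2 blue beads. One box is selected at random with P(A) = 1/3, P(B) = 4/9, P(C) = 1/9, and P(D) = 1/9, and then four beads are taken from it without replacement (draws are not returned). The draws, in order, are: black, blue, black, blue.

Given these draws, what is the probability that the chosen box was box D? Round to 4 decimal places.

0.0398

For each hypothesis, P(data | H) works out to: P(data | box A) = (3/10)(7/9)(2/8)(6/7) = 0.05; P(data | box B) = (5/8)(3/7)(4/6)(2/5) = 0.071429; P(data | box C) = (2/5)(3/4)(1/3)(2/2) = 0.1; P(data | box D) = (8/10)(2/9)(7/8)(1/7) = 0.022222.
The prior-weighted likelihoods are 1/3 · 0.05 = 0.016667, 4/9 · 0.071429 = 0.031746, 1/9 · 0.1 = 0.011111, 1/9 · 0.022222 = 0.0024691; these sum to 0.061993.
Therefore the posterior P(box D | data) = (0.0024691) / (0.061993) = 0.039829.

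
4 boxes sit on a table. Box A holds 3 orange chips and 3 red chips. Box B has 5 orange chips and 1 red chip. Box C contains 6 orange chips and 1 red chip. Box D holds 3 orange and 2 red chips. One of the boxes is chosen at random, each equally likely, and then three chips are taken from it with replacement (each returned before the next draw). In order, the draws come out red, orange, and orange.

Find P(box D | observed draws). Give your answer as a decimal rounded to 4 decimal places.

0.2941

Under each hypothesis, the probability of the observed sequence is: P(data | box A) = (3/6)(3/6)(3/6) = 0.125; P(data | box B) = (1/6)(5/6)(5/6) = 0.11574; P(data | box C) = (1/7)(6/7)(6/7) = 0.10496; P(data | box D) = (2/5)(3/5)(3/5) = 0.144.
Weighting by the prior gives 1/4 · 0.125 = 0.03125, 1/4 · 0.11574 = 0.028935, 1/4 · 0.10496 = 0.026239, 1/4 · 0.144 = 0.036; these sum to 0.12242.
So P(box D | data) = (0.036) / (0.12242) = 0.29406.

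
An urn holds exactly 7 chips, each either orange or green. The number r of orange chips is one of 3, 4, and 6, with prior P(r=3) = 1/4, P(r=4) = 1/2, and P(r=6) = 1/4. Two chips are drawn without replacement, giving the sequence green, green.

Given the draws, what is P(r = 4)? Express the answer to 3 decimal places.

0.500

Compute the likelihood of the observed sequence for each case: P(data | r = 3) = (4/7)(3/6) = 2/7; P(data | r = 4) = (3/7)(2/6) = 1/7; P(data | r = 6) = (1/7)(0/6) = 0.
Multiplying each by its prior: 1/4 · 2/7 = 1/14, 1/2 · 1/7 = 1/14, 1/4 · 0 = 0; summing to 1/7.
Therefore the posterior P(r = 4 | data) = (1/14) / (1/7) = 1/2.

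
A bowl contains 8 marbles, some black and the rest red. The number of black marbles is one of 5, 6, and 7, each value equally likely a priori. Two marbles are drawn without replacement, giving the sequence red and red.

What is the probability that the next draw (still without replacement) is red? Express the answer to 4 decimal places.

0.1250

Under each hypothesis, the probability of the observed sequence is: P(data | r = 5) = (3/8)(2/7) = 3/28; P(data | r = 6) = (2/8)(1/7) = 1/28; P(data | r = 7) = (1/8)(0/7) = 0.
Weighting by the prior gives 1/3 · 3/28 = 1/28, 1/3 · 1/28 = 1/84, 1/3 · 0 = 0; these sum to 1/21.
Dividing through by the total gives posterior P(r = 5 | data) = 3/4, P(r = 6 | data) = 1/4, P(r = 7 | data) = 0.
So P(red next | data) = Σ P(red next | H) P(H | data) = (1/6)(3/4) + (0)(1/4) = 1/8.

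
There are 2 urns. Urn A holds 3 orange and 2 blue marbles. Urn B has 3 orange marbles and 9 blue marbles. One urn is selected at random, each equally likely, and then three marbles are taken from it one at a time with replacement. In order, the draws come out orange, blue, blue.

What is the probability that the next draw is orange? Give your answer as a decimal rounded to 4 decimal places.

Compute the likelihood of the observed sequence for each case: P(data | urn A) = (3/5)(2/5)(2/5) = 0.096; P(data | urn B) = (3/12)(9/12)(9/12) = 0.14062.
Multiplying each by its prior: 1/2 · 0.096 = 0.048, 1/2 · 0.14062 = 0.070312; summing to 0.11831.
The posterior is then P(urn A | data) = 0.40571, P(urn B | data) = 0.59429.
The predictive probability is P(orange next | data) = (3/5)(0.40571) + (1/4)(0.59429) = 0.392.

0.3920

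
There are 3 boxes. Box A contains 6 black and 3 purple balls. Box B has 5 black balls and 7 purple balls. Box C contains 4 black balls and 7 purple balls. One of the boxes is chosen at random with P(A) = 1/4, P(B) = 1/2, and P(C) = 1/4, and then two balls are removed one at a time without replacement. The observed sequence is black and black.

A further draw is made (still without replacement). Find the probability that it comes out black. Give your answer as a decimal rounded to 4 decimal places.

The likelihood of the observed sequence under each hypothesis: P(data | box A) = (6/9)(5/8) = 0.41667; P(data | box B) = (5/12)(4/11) = 0.15152; P(data | box C) = (4/11)(3/10) = 0.10909.
Multiplying each by its prior: 1/4 · 0.41667 = 0.10417, 1/2 · 0.15152 = 0.075758, 1/4 · 0.10909 = 0.027273; summing to 0.2072.
The posterior is then P(box A | data) = 0.50274, P(box B | data) = 0.36563, P(box C | data) = 0.13163.
Averaging over the posterior, P(black next | data) = (4/7)(0.50274) + (3/10)(0.36563) + (2/9)(0.13163) = 0.42622.

0.4262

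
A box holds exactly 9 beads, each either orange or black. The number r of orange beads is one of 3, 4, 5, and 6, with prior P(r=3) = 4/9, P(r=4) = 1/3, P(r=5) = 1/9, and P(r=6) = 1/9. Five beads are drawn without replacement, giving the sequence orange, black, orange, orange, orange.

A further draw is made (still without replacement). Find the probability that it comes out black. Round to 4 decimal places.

For each hypothesis, P(data | H) works out to: P(data | r = 3) = (3/9)(6/8)(2/7)(1/6)(0/5) = 0; P(data | r = 4) = (4/9)(5/8)(3/7)(2/6)(1/5) = 1/126; P(data | r = 5) = (5/9)(4/8)(4/7)(3/6)(2/5) = 2/63; P(data | r = 6) = (6/9)(3/8)(5/7)(4/6)(3/5) = 1/14.
Multiplying each by its prior: 4/9 · 0 = 0, 1/3 · 1/126 = 1/378, 1/9 · 2/63 = 2/567, 1/9 · 1/14 = 1/126; with total 8/567.
Normalising, the posterior is P(r = 3 | data) = 0, P(r = 4 | data) = 3/16, P(r = 5 | data) = 1/4, P(r = 6 | data) = 9/16.
The predictive probability is P(black next | data) = (1)(3/16) + (3/4)(1/4) + (1/2)(9/16) = 21/32.

0.6563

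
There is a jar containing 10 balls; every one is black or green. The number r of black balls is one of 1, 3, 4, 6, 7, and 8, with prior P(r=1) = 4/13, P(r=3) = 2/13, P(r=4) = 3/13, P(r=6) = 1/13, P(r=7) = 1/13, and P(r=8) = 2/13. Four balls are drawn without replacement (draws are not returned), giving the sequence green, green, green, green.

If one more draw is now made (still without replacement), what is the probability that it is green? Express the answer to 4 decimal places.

Compute the likelihood of the observed sequence for each case: P(data | r = 1) = (9/10)(8/9)(7/8)(6/7) = 0.6; P(data | r = 3) = (7/10)(6/9)(5/8)(4/7) = 0.16667; P(data | r = 4) = (6/10)(5/9)(4/8)(3/7) = 0.071429; P(data | r = 6) = (4/10)(3/9)(2/8)(1/7) = 0.0047619; P(data | r = 7) = (3/10)(2/9)(1/8)(0/7) = 0; P(data | r = 8) = (2/10)(1/9)(0/8) = 0.
The prior-weighted likelihoods are 4/13 · 0.6 = 0.18462, 2/13 · 0.16667 = 0.025641, 3/13 · 0.071429 = 0.016484, 1/13 · 0.0047619 = 0.0003663, 1/13 · 0 = 0, 2/13 · 0 = 0; with total 0.22711.
Normalising, the posterior is P(r = 1 | data) = 0.8129, P(r = 3 | data) = 0.1129, P(r = 4 | data) = 0.072581, P(r = 6 | data) = 0.0016129, P(r = 7 | data) = 0, P(r = 8 | data) = 0.
So P(green next | data) = Σ P(green next | H) P(H | data) = (5/6)(0.8129) + (1/2)(0.1129) + (1/3)(0.072581) + (0)(0.0016129) = 0.75806.

0.7581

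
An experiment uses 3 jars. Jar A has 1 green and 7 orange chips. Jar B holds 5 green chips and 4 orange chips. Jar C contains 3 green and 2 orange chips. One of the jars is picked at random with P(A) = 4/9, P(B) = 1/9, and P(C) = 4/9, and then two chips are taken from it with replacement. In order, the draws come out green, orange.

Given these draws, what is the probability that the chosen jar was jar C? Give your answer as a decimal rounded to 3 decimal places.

The likelihood of the observed sequence under each hypothesis: P(data | jar A) = (1/8)(7/8) = 0.10938; P(data | jar B) = (5/9)(4/9) = 0.24691; P(data | jar C) = (3/5)(2/5) = 0.24.
Multiplying each by its prior: 4/9 · 0.10938 = 0.048611, 1/9 · 0.24691 = 0.027435, 4/9 · 0.24 = 0.10667; with total 0.18271.
So P(jar C | data) = (0.10667) / (0.18271) = 0.58379.

0.584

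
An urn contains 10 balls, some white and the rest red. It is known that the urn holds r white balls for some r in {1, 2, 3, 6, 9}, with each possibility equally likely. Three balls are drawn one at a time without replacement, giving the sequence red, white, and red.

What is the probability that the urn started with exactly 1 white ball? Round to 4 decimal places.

Compute the likelihood of the observed sequence for each case: P(data | r = 1) = (9/10)(1/9)(8/8) = 0.1; P(data | r = 2) = (8/10)(2/9)(7/8) = 0.15556; P(data | r = 3) = (7/10)(3/9)(6/8) = 0.175; P(data | r = 6) = (4/10)(6/9)(3/8) = 0.1; P(data | r = 9) = (1/10)(9/9)(0/8) = 0.
Multiplying each by its prior: 1/5 · 0.1 = 0.02, 1/5 · 0.15556 = 0.031111, 1/5 · 0.175 = 0.035, 1/5 · 0.1 = 0.02, 1/5 · 0 = 0; with total 0.10611.
By Bayes' rule, P(r = 1 | data) = (0.02) / (0.10611) = 0.18848.

0.1885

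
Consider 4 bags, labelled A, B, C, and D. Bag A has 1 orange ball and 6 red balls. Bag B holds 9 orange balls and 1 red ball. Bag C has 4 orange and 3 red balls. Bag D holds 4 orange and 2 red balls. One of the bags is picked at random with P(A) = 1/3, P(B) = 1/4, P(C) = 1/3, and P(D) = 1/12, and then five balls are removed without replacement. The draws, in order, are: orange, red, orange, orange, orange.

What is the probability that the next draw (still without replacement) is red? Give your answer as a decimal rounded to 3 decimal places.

Under each hypothesis, the probability of the observed sequence is: P(data | bag A) = (1/7)(6/6)(0/5) = 0; P(data | bag B) = (9/10)(1/9)(8/8)(7/7)(6/6) = 0.1; P(data | bag C) = (4/7)(3/6)(3/5)(2/4)(1/3) = 0.028571; P(data | bag D) = (4/6)(2/5)(3/4)(2/3)(1/2) = 0.066667.
Weighting by the prior gives 1/3 · 0 = 0, 1/4 · 0.1 = 0.025, 1/3 · 0.028571 = 0.0095238, 1/12 · 0.066667 = 0.0055556; with total 0.040079.
Dividing through by the total gives posterior P(bag A | data) = 0, P(bag B | data) = 0.62376, P(bag C | data) = 0.23762, P(bag D | data) = 0.13861.
So P(red next | data) = Σ P(red next | H) P(H | data) = (0)(0.62376) + (1)(0.23762) + (1)(0.13861) = 0.37624.

0.376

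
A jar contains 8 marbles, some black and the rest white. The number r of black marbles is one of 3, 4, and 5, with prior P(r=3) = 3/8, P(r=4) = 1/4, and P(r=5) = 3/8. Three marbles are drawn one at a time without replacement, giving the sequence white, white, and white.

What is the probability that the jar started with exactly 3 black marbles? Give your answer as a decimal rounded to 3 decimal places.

The likelihood of the observed sequence under each hypothesis: P(data | r = 3) = (5/8)(4/7)(3/6) = 5/28; P(data | r = 4) = (4/8)(3/7)(2/6) = 1/14; P(data | r = 5) = (3/8)(2/7)(1/6) = 1/56.
Weighting by the prior gives 3/8 · 5/28 = 15/224, 1/4 · 1/14 = 1/56, 3/8 · 1/56 = 3/448; summing to 41/448.
Hence P(r = 3 | data) = (15/224) / (41/448) = 30/41.

0.732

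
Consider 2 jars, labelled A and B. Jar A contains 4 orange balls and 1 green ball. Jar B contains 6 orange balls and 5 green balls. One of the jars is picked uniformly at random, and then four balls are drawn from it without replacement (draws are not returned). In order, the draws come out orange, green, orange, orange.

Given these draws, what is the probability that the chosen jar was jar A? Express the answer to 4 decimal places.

The likelihood of the observed sequence under each hypothesis: P(data | jar A) = (4/5)(1/4)(3/3)(2/2) = 1/5; P(data | jar B) = (6/11)(5/10)(5/9)(4/8) = 5/66.
Weighting by the prior gives 1/2 · 1/5 = 1/10, 1/2 · 5/66 = 5/132; these sum to 91/660.
Therefore the posterior P(jar A | data) = (1/10) / (91/660) = 66/91.

0.7253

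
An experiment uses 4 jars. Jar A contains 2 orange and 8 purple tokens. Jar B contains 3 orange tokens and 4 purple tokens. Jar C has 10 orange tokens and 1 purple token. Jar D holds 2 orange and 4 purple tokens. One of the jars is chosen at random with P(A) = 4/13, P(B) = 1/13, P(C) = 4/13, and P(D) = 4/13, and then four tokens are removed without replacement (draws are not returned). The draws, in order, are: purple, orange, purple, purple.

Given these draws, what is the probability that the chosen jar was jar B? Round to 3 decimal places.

0.074

For each hypothesis, P(data | H) works out to: P(data | jar A) = (8/10)(2/9)(7/8)(6/7) = 0.13333; P(data | jar B) = (4/7)(3/6)(3/5)(2/4) = 0.085714; P(data | jar C) = (1/11)(10/10)(0/9) = 0; P(data | jar D) = (4/6)(2/5)(3/4)(2/3) = 0.13333.
Weighting by the prior gives 4/13 · 0.13333 = 0.041026, 1/13 · 0.085714 = 0.0065934, 4/13 · 0 = 0, 4/13 · 0.13333 = 0.041026; these sum to 0.088645.
Hence P(jar B | data) = (0.0065934) / (0.088645) = 0.07438.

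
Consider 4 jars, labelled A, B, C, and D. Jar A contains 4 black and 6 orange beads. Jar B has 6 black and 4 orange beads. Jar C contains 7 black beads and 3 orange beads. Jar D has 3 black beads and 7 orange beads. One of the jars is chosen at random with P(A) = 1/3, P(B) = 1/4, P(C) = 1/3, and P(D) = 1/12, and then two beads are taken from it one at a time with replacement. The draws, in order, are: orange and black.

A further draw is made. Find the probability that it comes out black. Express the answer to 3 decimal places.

0.537

Compute the likelihood of the observed sequence for each case: P(data | jar A) = (6/10)(4/10) = 6/25; P(data | jar B) = (4/10)(6/10) = 6/25; P(data | jar C) = (3/10)(7/10) = 21/100; P(data | jar D) = (7/10)(3/10) = 21/100.
The prior-weighted likelihoods are 1/3 · 6/25 = 2/25, 1/4 · 6/25 = 3/50, 1/3 · 21/100 = 7/100, 1/12 · 21/100 = 7/400; these sum to 91/400.
Dividing through by the total gives posterior P(jar A | data) = 32/91, P(jar B | data) = 24/91, P(jar C | data) = 4/13, P(jar D | data) = 1/13.
So P(black next | data) = Σ P(black next | H) P(H | data) = (2/5)(32/91) + (3/5)(24/91) + (7/10)(4/13) + (3/10)(1/13) = 489/910.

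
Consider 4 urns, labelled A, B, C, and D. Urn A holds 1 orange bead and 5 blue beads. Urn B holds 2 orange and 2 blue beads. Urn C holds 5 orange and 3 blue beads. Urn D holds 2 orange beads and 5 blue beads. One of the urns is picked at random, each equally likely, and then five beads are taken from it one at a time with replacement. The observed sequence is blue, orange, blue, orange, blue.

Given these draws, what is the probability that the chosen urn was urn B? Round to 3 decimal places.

The likelihood of the observed sequence under each hypothesis: P(data | urn A) = (5/6)(1/6)(5/6)(1/6)(5/6) = 0.016075; P(data | urn B) = (2/4)(2/4)(2/4)(2/4)(2/4) = 0.03125; P(data | urn C) = (3/8)(5/8)(3/8)(5/8)(3/8) = 0.020599; P(data | urn D) = (5/7)(2/7)(5/7)(2/7)(5/7) = 0.02975.
Multiplying each by its prior: 1/4 · 0.016075 = 0.0040188, 1/4 · 0.03125 = 0.0078125, 1/4 · 0.020599 = 0.0051498, 1/4 · 0.02975 = 0.0074374; these sum to 0.024418.
Therefore the posterior P(urn B | data) = (0.0078125) / (0.024418) = 0.31994.

0.320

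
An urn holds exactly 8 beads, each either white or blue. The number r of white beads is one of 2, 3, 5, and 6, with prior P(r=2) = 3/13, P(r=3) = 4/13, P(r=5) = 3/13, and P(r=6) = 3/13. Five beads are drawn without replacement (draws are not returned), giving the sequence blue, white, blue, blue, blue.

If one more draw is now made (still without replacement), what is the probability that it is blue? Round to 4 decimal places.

The likelihood of the observed sequence under each hypothesis: P(data | r = 2) = (6/8)(2/7)(5/6)(4/5)(3/4) = 3/28; P(data | r = 3) = (5/8)(3/7)(4/6)(3/5)(2/4) = 3/56; P(data | r = 5) = (3/8)(5/7)(2/6)(1/5)(0/4) = 0; P(data | r = 6) = (2/8)(6/7)(1/6)(0/5) = 0.
Weighting by the prior gives 3/13 · 3/28 = 9/364, 4/13 · 3/56 = 3/182, 3/13 · 0 = 0, 3/13 · 0 = 0; summing to 15/364.
Dividing through by the total gives posterior P(r = 2 | data) = 3/5, P(r = 3 | data) = 2/5, P(r = 5 | data) = 0, P(r = 6 | data) = 0.
Averaging over the posterior, P(blue next | data) = (2/3)(3/5) + (1/3)(2/5) = 8/15.

0.5333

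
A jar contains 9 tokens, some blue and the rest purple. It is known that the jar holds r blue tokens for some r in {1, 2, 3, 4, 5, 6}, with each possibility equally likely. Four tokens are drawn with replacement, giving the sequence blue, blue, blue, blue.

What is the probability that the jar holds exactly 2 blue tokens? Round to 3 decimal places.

0.007

The likelihood of the observed sequence under each hypothesis: P(data | r = 1) = (1/9)(1/9)(1/9)(1/9) = 0.00015242; P(data | r = 2) = (2/9)(2/9)(2/9)(2/9) = 0.0024387; P(data | r = 3) = (3/9)(3/9)(3/9)(3/9) = 0.012346; P(data | r = 4) = (4/9)(4/9)(4/9)(4/9) = 0.039018; P(data | r = 5) = (5/9)(5/9)(5/9)(5/9) = 0.09526; P(data | r = 6) = (6/9)(6/9)(6/9)(6/9) = 0.19753.
The prior-weighted likelihoods are 1/6 · 0.00015242 = 2.5403e-05, 1/6 · 0.0024387 = 0.00040644, 1/6 · 0.012346 = 0.0020576, 1/6 · 0.039018 = 0.0065031, 1/6 · 0.09526 = 0.015877, 1/6 · 0.19753 = 0.032922; with total 0.057791.
So P(r = 2 | data) = (0.00040644) / (0.057791) = 0.007033.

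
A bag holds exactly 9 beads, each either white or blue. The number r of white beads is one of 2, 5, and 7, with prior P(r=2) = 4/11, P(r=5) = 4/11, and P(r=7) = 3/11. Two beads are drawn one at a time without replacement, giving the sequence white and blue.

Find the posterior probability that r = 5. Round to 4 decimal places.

The likelihood of the observed sequence under each hypothesis: P(data | r = 2) = (2/9)(7/8) = 7/36; P(data | r = 5) = (5/9)(4/8) = 5/18; P(data | r = 7) = (7/9)(2/8) = 7/36.
The prior-weighted likelihoods are 4/11 · 7/36 = 7/99, 4/11 · 5/18 = 10/99, 3/11 · 7/36 = 7/132; with total 89/396.
Therefore the posterior P(r = 5 | data) = (10/99) / (89/396) = 40/89.

0.4494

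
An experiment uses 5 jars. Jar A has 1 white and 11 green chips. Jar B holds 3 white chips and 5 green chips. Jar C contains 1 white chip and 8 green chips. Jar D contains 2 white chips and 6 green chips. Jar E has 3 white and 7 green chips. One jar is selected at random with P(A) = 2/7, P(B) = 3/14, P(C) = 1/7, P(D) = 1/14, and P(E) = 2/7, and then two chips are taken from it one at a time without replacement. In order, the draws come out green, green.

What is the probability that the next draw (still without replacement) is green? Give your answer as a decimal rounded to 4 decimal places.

For each hypothesis, P(data | H) works out to: P(data | jar A) = (11/12)(10/11) = 0.83333; P(data | jar B) = (5/8)(4/7) = 0.35714; P(data | jar C) = (8/9)(7/8) = 0.77778; P(data | jar D) = (6/8)(5/7) = 0.53571; P(data | jar E) = (7/10)(6/9) = 0.46667.
Weighting by the prior gives 2/7 · 0.83333 = 0.2381, 3/14 · 0.35714 = 0.076531, 1/7 · 0.77778 = 0.11111, 1/14 · 0.53571 = 0.038265, 2/7 · 0.46667 = 0.13333; with total 0.59734.
Normalising, the posterior is P(jar A | data) = 0.3986, P(jar B | data) = 0.12812, P(jar C | data) = 0.18601, P(jar D | data) = 0.06406, P(jar E | data) = 0.22321.
The predictive probability is P(green next | data) = (9/10)(0.3986) + (1/2)(0.12812) + (6/7)(0.18601) + (2/3)(0.06406) + (5/8)(0.22321) = 0.76445.

0.7644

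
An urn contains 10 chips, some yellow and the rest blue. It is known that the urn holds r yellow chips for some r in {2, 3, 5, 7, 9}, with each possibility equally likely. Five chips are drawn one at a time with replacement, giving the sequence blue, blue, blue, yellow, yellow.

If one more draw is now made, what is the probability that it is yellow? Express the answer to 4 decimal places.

0.4033

Under each hypothesis, the probability of the observed sequence is: P(data | r = 2) = (8/10)(8/10)(8/10)(2/10)(2/10) = 0.02048; P(data | r = 3) = (7/10)(7/10)(7/10)(3/10)(3/10) = 0.03087; P(data | r = 5) = (5/10)(5/10)(5/10)(5/10)(5/10) = 0.03125; P(data | r = 7) = (3/10)(3/10)(3/10)(7/10)(7/10) = 0.01323; P(data | r = 9) = (1/10)(1/10)(1/10)(9/10)(9/10) = 0.00081.
Multiplying each by its prior: 1/5 · 0.02048 = 0.004096, 1/5 · 0.03087 = 0.006174, 1/5 · 0.03125 = 0.00625, 1/5 · 0.01323 = 0.002646, 1/5 · 0.00081 = 0.000162; with total 0.019328.
Dividing through by the total gives posterior P(r = 2 | data) = 0.21192, P(r = 3 | data) = 0.31943, P(r = 5 | data) = 0.32337, P(r = 7 | data) = 0.1369, P(r = 9 | data) = 0.0083816.
So P(yellow next | data) = Σ P(yellow next | H) P(H | data) = (1/5)(0.21192) + (3/10)(0.31943) + (1/2)(0.32337) + (7/10)(0.1369) + (9/10)(0.0083816) = 0.40327.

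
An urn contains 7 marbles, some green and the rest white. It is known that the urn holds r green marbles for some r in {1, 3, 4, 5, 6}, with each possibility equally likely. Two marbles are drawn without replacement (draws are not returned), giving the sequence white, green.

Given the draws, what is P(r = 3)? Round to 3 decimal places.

0.261

For each hypothesis, P(data | H) works out to: P(data | r = 1) = (6/7)(1/6) = 1/7; P(data | r = 3) = (4/7)(3/6) = 2/7; P(data | r = 4) = (3/7)(4/6) = 2/7; P(data | r = 5) = (2/7)(5/6) = 5/21; P(data | r = 6) = (1/7)(6/6) = 1/7.
Multiplying each by its prior: 1/5 · 1/7 = 1/35, 1/5 · 2/7 = 2/35, 1/5 · 2/7 = 2/35, 1/5 · 5/21 = 1/21, 1/5 · 1/7 = 1/35; these sum to 23/105.
By Bayes' rule, P(r = 3 | data) = (2/35) / (23/105) = 6/23.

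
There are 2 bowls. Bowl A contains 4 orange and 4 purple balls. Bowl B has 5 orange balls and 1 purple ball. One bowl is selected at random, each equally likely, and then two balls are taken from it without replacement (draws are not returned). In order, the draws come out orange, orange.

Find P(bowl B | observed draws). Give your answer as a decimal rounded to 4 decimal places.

The likelihood of the observed sequence under each hypothesis: P(data | bowl A) = (4/8)(3/7) = 3/14; P(data | bowl B) = (5/6)(4/5) = 2/3.
Weighting by the prior gives 1/2 · 3/14 = 3/28, 1/2 · 2/3 = 1/3; these sum to 37/84.
So P(bowl B | data) = (1/3) / (37/84) = 28/37.

0.7568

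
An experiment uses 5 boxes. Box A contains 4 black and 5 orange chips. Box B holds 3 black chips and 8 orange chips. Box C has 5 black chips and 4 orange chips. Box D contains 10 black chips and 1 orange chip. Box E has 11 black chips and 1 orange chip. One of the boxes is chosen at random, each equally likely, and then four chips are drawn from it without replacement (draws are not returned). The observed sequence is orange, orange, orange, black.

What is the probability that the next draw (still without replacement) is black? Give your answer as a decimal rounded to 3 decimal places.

0.470

The likelihood of the observed sequence under each hypothesis: P(data | box A) = (5/9)(4/8)(3/7)(4/6) = 0.079365; P(data | box B) = (8/11)(7/10)(6/9)(3/8) = 0.12727; P(data | box C) = (4/9)(3/8)(2/7)(5/6) = 0.039683; P(data | box D) = (1/11)(0/10) = 0; P(data | box E) = (1/12)(0/11) = 0.
Multiplying each by its prior: 1/5 · 0.079365 = 0.015873, 1/5 · 0.12727 = 0.025455, 1/5 · 0.039683 = 0.0079365, 1/5 · 0 = 0, 1/5 · 0 = 0; with total 0.049264.
Normalising, the posterior is P(box A | data) = 0.3222, P(box B | data) = 0.5167, P(box C | data) = 0.1611, P(box D | data) = 0, P(box E | data) = 0.
So P(black next | data) = Σ P(black next | H) P(H | data) = (3/5)(0.3222) + (2/7)(0.5167) + (4/5)(0.1611) = 0.46983.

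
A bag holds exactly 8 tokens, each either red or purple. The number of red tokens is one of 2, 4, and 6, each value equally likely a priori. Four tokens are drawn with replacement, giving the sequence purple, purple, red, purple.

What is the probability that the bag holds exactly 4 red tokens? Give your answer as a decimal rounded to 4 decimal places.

For each hypothesis, P(data | H) works out to: P(data | r = 2) = (6/8)(6/8)(2/8)(6/8) = 27/256; P(data | r = 4) = (4/8)(4/8)(4/8)(4/8) = 1/16; P(data | r = 6) = (2/8)(2/8)(6/8)(2/8) = 3/256.
The prior-weighted likelihoods are 1/3 · 27/256 = 9/256, 1/3 · 1/16 = 1/48, 1/3 · 3/256 = 1/256; these sum to 23/384.
So P(r = 4 | data) = (1/48) / (23/384) = 8/23.

0.3478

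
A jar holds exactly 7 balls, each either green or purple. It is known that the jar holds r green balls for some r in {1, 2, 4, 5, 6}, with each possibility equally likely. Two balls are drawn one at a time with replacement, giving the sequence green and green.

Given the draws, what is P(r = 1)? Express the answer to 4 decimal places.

Compute the likelihood of the observed sequence for each case: P(data | r = 1) = (1/7)(1/7) = 1/49; P(data | r = 2) = (2/7)(2/7) = 4/49; P(data | r = 4) = (4/7)(4/7) = 16/49; P(data | r = 5) = (5/7)(5/7) = 25/49; P(data | r = 6) = (6/7)(6/7) = 36/49.
Weighting by the prior gives 1/5 · 1/49 = 1/245, 1/5 · 4/49 = 4/245, 1/5 · 16/49 = 16/245, 1/5 · 25/49 = 5/49, 1/5 · 36/49 = 36/245; summing to 82/245.
By Bayes' rule, P(r = 1 | data) = (1/245) / (82/245) = 1/82.

0.0122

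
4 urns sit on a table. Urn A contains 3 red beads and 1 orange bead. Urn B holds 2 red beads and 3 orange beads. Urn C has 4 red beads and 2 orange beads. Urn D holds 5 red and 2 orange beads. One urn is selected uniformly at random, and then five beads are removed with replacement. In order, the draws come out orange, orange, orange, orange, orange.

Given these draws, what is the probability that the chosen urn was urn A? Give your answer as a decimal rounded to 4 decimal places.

For each hypothesis, P(data | H) works out to: P(data | urn A) = (1/4)(1/4)(1/4)(1/4)(1/4) = 0.00097656; P(data | urn B) = (3/5)(3/5)(3/5)(3/5)(3/5) = 0.07776; P(data | urn C) = (2/6)(2/6)(2/6)(2/6)(2/6) = 0.0041152; P(data | urn D) = (2/7)(2/7)(2/7)(2/7)(2/7) = 0.001904.
Weighting by the prior gives 1/4 · 0.00097656 = 0.00024414, 1/4 · 0.07776 = 0.01944, 1/4 · 0.0041152 = 0.0010288, 1/4 · 0.001904 = 0.00047599; with total 0.021189.
Therefore the posterior P(urn A | data) = (0.00024414) / (0.021189) = 0.011522.

0.0115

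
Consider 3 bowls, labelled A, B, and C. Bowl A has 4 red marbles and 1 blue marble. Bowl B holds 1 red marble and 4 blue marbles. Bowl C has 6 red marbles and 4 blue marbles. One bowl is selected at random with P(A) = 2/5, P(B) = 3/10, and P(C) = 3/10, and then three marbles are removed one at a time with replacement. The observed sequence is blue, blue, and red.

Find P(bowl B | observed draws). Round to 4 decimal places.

Compute the likelihood of the observed sequence for each case: P(data | bowl A) = (1/5)(1/5)(4/5) = 4/125; P(data | bowl B) = (4/5)(4/5)(1/5) = 16/125; P(data | bowl C) = (4/10)(4/10)(6/10) = 12/125.
Weighting by the prior gives 2/5 · 4/125 = 8/625, 3/10 · 16/125 = 24/625, 3/10 · 12/125 = 18/625; with total 2/25.
Therefore the posterior P(bowl B | data) = (24/625) / (2/25) = 12/25.

0.4800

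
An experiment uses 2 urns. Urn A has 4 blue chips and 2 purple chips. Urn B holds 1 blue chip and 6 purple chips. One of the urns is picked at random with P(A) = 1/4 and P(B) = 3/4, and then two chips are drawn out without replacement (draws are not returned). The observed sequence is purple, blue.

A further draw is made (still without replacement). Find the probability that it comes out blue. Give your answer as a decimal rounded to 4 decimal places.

0.2877

Compute the likelihood of the observed sequence for each case: P(data | urn A) = (2/6)(4/5) = 4/15; P(data | urn B) = (6/7)(1/6) = 1/7.
Weighting by the prior gives 1/4 · 4/15 = 1/15, 3/4 · 1/7 = 3/28; summing to 73/420.
Dividing through by the total gives posterior P(urn A | data) = 28/73, P(urn B | data) = 45/73.
The predictive probability is P(blue next | data) = (3/4)(28/73) + (0)(45/73) = 21/73.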